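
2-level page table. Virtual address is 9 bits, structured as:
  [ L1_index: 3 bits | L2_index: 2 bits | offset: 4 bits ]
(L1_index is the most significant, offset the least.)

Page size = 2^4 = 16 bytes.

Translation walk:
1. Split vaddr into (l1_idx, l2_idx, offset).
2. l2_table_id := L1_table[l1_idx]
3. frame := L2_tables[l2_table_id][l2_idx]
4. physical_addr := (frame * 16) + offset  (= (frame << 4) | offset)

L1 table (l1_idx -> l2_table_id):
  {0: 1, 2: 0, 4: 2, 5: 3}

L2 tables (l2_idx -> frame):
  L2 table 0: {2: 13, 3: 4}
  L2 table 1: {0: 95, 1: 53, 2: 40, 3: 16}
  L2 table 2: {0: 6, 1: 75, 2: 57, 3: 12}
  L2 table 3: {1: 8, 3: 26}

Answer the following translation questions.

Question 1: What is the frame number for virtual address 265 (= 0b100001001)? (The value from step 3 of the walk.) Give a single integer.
vaddr = 265: l1_idx=4, l2_idx=0
L1[4] = 2; L2[2][0] = 6

Answer: 6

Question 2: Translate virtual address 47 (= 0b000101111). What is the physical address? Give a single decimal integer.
Answer: 655

Derivation:
vaddr = 47 = 0b000101111
Split: l1_idx=0, l2_idx=2, offset=15
L1[0] = 1
L2[1][2] = 40
paddr = 40 * 16 + 15 = 655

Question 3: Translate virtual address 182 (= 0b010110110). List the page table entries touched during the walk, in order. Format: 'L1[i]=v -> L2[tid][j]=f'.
Answer: L1[2]=0 -> L2[0][3]=4

Derivation:
vaddr = 182 = 0b010110110
Split: l1_idx=2, l2_idx=3, offset=6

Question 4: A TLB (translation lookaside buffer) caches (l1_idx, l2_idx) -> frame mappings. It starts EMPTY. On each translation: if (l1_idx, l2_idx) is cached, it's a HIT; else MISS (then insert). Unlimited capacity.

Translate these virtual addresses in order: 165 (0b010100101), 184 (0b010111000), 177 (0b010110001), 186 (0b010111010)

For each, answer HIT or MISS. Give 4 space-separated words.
Answer: MISS MISS HIT HIT

Derivation:
vaddr=165: (2,2) not in TLB -> MISS, insert
vaddr=184: (2,3) not in TLB -> MISS, insert
vaddr=177: (2,3) in TLB -> HIT
vaddr=186: (2,3) in TLB -> HIT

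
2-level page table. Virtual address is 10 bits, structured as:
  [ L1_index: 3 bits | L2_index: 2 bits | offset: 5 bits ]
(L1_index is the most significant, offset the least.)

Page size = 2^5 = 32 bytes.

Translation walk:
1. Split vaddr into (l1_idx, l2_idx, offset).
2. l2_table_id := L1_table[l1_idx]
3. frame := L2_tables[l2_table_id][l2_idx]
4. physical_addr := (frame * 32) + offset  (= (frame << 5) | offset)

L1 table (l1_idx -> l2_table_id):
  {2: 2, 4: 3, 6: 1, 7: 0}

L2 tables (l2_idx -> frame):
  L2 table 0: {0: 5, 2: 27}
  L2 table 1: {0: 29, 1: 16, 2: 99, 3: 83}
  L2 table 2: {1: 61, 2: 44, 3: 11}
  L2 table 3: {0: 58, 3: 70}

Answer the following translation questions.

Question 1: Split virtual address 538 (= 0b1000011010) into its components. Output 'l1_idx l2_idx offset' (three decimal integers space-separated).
Answer: 4 0 26

Derivation:
vaddr = 538 = 0b1000011010
  top 3 bits -> l1_idx = 4
  next 2 bits -> l2_idx = 0
  bottom 5 bits -> offset = 26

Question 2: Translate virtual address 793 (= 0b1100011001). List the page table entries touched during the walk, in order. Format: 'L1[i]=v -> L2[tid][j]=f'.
Answer: L1[6]=1 -> L2[1][0]=29

Derivation:
vaddr = 793 = 0b1100011001
Split: l1_idx=6, l2_idx=0, offset=25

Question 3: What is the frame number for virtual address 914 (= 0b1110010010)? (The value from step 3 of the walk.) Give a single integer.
Answer: 5

Derivation:
vaddr = 914: l1_idx=7, l2_idx=0
L1[7] = 0; L2[0][0] = 5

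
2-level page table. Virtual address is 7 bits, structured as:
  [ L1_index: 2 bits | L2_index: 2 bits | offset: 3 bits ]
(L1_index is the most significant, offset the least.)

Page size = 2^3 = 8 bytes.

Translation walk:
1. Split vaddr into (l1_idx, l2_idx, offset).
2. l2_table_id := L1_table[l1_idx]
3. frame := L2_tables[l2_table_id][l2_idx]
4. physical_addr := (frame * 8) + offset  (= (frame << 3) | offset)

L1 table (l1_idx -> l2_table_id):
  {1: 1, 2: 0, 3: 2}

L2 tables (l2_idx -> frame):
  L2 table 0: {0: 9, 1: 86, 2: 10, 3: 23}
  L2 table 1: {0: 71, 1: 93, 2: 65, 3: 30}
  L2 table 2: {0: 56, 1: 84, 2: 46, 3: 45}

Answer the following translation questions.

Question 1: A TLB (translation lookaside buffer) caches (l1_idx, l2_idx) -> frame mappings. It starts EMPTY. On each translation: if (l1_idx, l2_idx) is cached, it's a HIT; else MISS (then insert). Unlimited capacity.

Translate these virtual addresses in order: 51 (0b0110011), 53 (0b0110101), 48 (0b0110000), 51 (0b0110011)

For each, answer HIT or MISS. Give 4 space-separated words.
vaddr=51: (1,2) not in TLB -> MISS, insert
vaddr=53: (1,2) in TLB -> HIT
vaddr=48: (1,2) in TLB -> HIT
vaddr=51: (1,2) in TLB -> HIT

Answer: MISS HIT HIT HIT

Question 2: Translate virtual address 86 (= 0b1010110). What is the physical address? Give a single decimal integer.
Answer: 86

Derivation:
vaddr = 86 = 0b1010110
Split: l1_idx=2, l2_idx=2, offset=6
L1[2] = 0
L2[0][2] = 10
paddr = 10 * 8 + 6 = 86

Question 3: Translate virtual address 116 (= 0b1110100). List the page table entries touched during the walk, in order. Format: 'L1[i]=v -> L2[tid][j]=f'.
Answer: L1[3]=2 -> L2[2][2]=46

Derivation:
vaddr = 116 = 0b1110100
Split: l1_idx=3, l2_idx=2, offset=4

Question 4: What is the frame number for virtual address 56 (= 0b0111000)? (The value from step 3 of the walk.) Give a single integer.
Answer: 30

Derivation:
vaddr = 56: l1_idx=1, l2_idx=3
L1[1] = 1; L2[1][3] = 30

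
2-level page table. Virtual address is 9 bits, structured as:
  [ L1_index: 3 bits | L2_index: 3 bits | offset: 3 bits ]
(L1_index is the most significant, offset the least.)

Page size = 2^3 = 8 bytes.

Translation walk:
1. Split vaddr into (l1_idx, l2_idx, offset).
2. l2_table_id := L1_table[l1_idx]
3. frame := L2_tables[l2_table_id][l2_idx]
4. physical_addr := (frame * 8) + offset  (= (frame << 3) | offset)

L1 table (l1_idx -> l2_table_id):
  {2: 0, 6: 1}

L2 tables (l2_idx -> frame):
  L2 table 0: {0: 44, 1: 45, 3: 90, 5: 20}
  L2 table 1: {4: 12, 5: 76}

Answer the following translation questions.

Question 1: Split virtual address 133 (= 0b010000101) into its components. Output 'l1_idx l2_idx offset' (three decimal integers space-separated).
vaddr = 133 = 0b010000101
  top 3 bits -> l1_idx = 2
  next 3 bits -> l2_idx = 0
  bottom 3 bits -> offset = 5

Answer: 2 0 5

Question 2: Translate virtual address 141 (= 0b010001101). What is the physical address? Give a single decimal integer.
Answer: 365

Derivation:
vaddr = 141 = 0b010001101
Split: l1_idx=2, l2_idx=1, offset=5
L1[2] = 0
L2[0][1] = 45
paddr = 45 * 8 + 5 = 365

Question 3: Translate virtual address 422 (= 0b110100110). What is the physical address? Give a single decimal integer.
vaddr = 422 = 0b110100110
Split: l1_idx=6, l2_idx=4, offset=6
L1[6] = 1
L2[1][4] = 12
paddr = 12 * 8 + 6 = 102

Answer: 102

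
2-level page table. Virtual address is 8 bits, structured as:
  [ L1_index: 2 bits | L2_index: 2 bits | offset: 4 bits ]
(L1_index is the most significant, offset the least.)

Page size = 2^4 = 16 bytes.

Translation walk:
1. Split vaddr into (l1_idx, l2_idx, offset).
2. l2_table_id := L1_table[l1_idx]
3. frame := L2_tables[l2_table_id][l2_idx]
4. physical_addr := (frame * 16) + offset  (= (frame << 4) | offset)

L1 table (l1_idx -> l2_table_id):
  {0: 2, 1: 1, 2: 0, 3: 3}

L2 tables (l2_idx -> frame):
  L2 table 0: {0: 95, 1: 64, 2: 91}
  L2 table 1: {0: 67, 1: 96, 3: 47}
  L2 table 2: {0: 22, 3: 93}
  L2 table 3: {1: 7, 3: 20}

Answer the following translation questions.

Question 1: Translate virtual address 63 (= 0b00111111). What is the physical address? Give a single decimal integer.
Answer: 1503

Derivation:
vaddr = 63 = 0b00111111
Split: l1_idx=0, l2_idx=3, offset=15
L1[0] = 2
L2[2][3] = 93
paddr = 93 * 16 + 15 = 1503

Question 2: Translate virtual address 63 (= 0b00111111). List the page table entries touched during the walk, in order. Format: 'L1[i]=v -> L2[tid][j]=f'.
Answer: L1[0]=2 -> L2[2][3]=93

Derivation:
vaddr = 63 = 0b00111111
Split: l1_idx=0, l2_idx=3, offset=15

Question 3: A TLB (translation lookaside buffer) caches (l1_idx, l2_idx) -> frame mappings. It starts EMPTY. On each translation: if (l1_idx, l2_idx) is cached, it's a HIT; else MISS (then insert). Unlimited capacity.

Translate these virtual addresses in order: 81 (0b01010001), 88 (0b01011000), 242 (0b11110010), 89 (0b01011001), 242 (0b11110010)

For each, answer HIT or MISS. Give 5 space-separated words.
Answer: MISS HIT MISS HIT HIT

Derivation:
vaddr=81: (1,1) not in TLB -> MISS, insert
vaddr=88: (1,1) in TLB -> HIT
vaddr=242: (3,3) not in TLB -> MISS, insert
vaddr=89: (1,1) in TLB -> HIT
vaddr=242: (3,3) in TLB -> HIT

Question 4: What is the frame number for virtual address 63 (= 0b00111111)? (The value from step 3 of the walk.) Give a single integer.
Answer: 93

Derivation:
vaddr = 63: l1_idx=0, l2_idx=3
L1[0] = 2; L2[2][3] = 93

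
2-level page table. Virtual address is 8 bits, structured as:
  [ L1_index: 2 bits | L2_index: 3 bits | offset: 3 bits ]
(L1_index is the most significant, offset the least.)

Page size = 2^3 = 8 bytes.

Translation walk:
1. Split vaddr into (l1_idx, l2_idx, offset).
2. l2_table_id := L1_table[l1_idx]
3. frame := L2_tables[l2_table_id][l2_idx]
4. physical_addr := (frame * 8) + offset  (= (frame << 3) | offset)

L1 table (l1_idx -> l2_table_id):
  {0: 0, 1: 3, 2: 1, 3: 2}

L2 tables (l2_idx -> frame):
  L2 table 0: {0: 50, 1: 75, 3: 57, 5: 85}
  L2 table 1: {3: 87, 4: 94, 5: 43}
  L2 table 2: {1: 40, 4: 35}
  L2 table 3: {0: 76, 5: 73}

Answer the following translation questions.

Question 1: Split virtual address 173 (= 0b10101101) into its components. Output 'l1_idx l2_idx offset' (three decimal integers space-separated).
Answer: 2 5 5

Derivation:
vaddr = 173 = 0b10101101
  top 2 bits -> l1_idx = 2
  next 3 bits -> l2_idx = 5
  bottom 3 bits -> offset = 5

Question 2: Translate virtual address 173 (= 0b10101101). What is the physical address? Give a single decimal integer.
Answer: 349

Derivation:
vaddr = 173 = 0b10101101
Split: l1_idx=2, l2_idx=5, offset=5
L1[2] = 1
L2[1][5] = 43
paddr = 43 * 8 + 5 = 349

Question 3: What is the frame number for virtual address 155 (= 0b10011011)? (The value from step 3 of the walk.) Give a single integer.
Answer: 87

Derivation:
vaddr = 155: l1_idx=2, l2_idx=3
L1[2] = 1; L2[1][3] = 87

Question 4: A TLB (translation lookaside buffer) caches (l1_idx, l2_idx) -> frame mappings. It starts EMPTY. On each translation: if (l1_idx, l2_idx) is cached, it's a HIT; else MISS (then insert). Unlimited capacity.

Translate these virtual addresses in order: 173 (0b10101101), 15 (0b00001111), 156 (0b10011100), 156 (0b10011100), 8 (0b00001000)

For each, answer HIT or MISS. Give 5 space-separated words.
Answer: MISS MISS MISS HIT HIT

Derivation:
vaddr=173: (2,5) not in TLB -> MISS, insert
vaddr=15: (0,1) not in TLB -> MISS, insert
vaddr=156: (2,3) not in TLB -> MISS, insert
vaddr=156: (2,3) in TLB -> HIT
vaddr=8: (0,1) in TLB -> HIT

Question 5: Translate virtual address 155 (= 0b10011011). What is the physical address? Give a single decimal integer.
Answer: 699

Derivation:
vaddr = 155 = 0b10011011
Split: l1_idx=2, l2_idx=3, offset=3
L1[2] = 1
L2[1][3] = 87
paddr = 87 * 8 + 3 = 699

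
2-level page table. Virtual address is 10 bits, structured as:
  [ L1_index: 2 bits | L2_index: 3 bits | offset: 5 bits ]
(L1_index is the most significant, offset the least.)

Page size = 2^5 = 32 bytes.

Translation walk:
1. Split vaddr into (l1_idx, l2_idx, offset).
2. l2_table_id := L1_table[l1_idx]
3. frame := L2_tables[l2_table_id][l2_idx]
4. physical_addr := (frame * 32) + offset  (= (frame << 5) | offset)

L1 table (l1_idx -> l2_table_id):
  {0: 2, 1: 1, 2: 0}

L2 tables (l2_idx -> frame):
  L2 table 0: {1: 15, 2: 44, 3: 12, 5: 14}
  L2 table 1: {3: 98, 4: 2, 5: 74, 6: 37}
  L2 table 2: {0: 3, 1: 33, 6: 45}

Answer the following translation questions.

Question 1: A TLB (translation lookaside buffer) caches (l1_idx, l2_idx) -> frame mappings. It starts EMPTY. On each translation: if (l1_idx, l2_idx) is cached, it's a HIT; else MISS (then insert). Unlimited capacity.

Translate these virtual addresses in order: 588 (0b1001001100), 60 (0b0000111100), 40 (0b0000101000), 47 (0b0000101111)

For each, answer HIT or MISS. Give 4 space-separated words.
Answer: MISS MISS HIT HIT

Derivation:
vaddr=588: (2,2) not in TLB -> MISS, insert
vaddr=60: (0,1) not in TLB -> MISS, insert
vaddr=40: (0,1) in TLB -> HIT
vaddr=47: (0,1) in TLB -> HIT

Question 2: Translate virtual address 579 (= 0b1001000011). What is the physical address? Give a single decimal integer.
vaddr = 579 = 0b1001000011
Split: l1_idx=2, l2_idx=2, offset=3
L1[2] = 0
L2[0][2] = 44
paddr = 44 * 32 + 3 = 1411

Answer: 1411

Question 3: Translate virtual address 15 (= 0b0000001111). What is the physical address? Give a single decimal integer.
vaddr = 15 = 0b0000001111
Split: l1_idx=0, l2_idx=0, offset=15
L1[0] = 2
L2[2][0] = 3
paddr = 3 * 32 + 15 = 111

Answer: 111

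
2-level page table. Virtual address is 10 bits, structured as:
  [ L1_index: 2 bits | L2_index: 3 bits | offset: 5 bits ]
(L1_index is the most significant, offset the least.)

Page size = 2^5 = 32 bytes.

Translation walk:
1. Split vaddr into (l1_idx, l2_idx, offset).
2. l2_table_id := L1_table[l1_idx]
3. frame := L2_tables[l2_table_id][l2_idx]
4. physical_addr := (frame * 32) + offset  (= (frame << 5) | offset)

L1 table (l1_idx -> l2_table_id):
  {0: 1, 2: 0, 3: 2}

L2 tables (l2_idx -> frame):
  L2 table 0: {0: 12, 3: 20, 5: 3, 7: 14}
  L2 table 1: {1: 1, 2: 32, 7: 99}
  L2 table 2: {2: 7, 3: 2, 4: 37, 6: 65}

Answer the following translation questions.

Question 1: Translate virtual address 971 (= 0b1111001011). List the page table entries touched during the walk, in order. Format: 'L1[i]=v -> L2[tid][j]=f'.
Answer: L1[3]=2 -> L2[2][6]=65

Derivation:
vaddr = 971 = 0b1111001011
Split: l1_idx=3, l2_idx=6, offset=11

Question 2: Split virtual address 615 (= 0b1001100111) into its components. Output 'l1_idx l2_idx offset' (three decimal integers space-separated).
Answer: 2 3 7

Derivation:
vaddr = 615 = 0b1001100111
  top 2 bits -> l1_idx = 2
  next 3 bits -> l2_idx = 3
  bottom 5 bits -> offset = 7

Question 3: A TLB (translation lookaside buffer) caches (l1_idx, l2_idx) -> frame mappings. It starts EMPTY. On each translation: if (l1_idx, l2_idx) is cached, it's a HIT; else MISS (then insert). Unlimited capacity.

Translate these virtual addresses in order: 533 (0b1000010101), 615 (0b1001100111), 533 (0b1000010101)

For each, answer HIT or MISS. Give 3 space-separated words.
vaddr=533: (2,0) not in TLB -> MISS, insert
vaddr=615: (2,3) not in TLB -> MISS, insert
vaddr=533: (2,0) in TLB -> HIT

Answer: MISS MISS HIT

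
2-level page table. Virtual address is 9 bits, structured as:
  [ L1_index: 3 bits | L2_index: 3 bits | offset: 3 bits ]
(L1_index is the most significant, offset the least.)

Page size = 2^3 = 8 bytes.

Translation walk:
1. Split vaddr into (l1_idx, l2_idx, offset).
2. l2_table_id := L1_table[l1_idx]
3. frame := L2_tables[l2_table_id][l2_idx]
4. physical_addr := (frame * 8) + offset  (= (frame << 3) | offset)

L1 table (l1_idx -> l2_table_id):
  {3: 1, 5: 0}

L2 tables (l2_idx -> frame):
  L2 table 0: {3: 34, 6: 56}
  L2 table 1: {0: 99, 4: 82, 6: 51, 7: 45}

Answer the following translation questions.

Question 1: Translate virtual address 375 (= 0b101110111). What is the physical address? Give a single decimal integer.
vaddr = 375 = 0b101110111
Split: l1_idx=5, l2_idx=6, offset=7
L1[5] = 0
L2[0][6] = 56
paddr = 56 * 8 + 7 = 455

Answer: 455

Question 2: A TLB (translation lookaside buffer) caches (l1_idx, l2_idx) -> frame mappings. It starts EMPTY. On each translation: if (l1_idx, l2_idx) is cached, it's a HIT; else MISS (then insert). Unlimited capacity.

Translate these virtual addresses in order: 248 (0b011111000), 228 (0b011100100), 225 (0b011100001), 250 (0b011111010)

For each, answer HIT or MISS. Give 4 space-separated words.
Answer: MISS MISS HIT HIT

Derivation:
vaddr=248: (3,7) not in TLB -> MISS, insert
vaddr=228: (3,4) not in TLB -> MISS, insert
vaddr=225: (3,4) in TLB -> HIT
vaddr=250: (3,7) in TLB -> HIT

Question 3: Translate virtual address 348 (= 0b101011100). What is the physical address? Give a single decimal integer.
Answer: 276

Derivation:
vaddr = 348 = 0b101011100
Split: l1_idx=5, l2_idx=3, offset=4
L1[5] = 0
L2[0][3] = 34
paddr = 34 * 8 + 4 = 276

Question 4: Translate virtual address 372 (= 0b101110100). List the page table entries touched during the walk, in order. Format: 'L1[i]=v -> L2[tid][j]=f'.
Answer: L1[5]=0 -> L2[0][6]=56

Derivation:
vaddr = 372 = 0b101110100
Split: l1_idx=5, l2_idx=6, offset=4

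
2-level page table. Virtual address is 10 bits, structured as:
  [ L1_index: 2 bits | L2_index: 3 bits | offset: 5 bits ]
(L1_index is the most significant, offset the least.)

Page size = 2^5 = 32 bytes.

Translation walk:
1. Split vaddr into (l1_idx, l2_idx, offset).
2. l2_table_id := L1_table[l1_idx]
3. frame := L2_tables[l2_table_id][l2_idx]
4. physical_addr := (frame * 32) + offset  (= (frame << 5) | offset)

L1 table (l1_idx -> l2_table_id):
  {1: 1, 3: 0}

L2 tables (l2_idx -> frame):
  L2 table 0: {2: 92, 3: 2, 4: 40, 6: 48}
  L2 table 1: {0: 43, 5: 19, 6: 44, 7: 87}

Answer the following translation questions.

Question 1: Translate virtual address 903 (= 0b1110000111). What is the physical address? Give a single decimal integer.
vaddr = 903 = 0b1110000111
Split: l1_idx=3, l2_idx=4, offset=7
L1[3] = 0
L2[0][4] = 40
paddr = 40 * 32 + 7 = 1287

Answer: 1287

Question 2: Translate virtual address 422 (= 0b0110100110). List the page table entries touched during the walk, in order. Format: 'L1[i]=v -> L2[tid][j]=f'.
vaddr = 422 = 0b0110100110
Split: l1_idx=1, l2_idx=5, offset=6

Answer: L1[1]=1 -> L2[1][5]=19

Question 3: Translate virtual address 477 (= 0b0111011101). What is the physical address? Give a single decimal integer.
vaddr = 477 = 0b0111011101
Split: l1_idx=1, l2_idx=6, offset=29
L1[1] = 1
L2[1][6] = 44
paddr = 44 * 32 + 29 = 1437

Answer: 1437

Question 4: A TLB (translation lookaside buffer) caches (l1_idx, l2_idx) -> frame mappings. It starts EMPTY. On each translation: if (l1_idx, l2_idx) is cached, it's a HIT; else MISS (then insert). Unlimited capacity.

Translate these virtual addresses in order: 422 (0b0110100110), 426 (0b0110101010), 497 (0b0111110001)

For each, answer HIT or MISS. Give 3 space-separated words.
vaddr=422: (1,5) not in TLB -> MISS, insert
vaddr=426: (1,5) in TLB -> HIT
vaddr=497: (1,7) not in TLB -> MISS, insert

Answer: MISS HIT MISS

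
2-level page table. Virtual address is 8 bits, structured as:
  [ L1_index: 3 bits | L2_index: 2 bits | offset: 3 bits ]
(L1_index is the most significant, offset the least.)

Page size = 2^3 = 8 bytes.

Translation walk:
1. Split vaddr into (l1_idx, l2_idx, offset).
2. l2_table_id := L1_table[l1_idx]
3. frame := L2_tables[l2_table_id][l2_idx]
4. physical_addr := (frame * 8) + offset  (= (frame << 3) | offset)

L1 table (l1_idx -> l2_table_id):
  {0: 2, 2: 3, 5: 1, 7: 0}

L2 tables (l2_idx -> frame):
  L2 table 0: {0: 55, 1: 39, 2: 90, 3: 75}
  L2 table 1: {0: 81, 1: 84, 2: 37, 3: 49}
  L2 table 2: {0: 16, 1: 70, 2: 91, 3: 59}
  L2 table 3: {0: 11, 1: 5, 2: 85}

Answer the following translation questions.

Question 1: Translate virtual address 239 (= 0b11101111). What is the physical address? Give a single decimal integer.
Answer: 319

Derivation:
vaddr = 239 = 0b11101111
Split: l1_idx=7, l2_idx=1, offset=7
L1[7] = 0
L2[0][1] = 39
paddr = 39 * 8 + 7 = 319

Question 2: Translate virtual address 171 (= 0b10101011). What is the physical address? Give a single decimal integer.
Answer: 675

Derivation:
vaddr = 171 = 0b10101011
Split: l1_idx=5, l2_idx=1, offset=3
L1[5] = 1
L2[1][1] = 84
paddr = 84 * 8 + 3 = 675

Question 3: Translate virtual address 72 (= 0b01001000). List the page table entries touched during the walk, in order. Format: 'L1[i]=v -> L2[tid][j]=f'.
vaddr = 72 = 0b01001000
Split: l1_idx=2, l2_idx=1, offset=0

Answer: L1[2]=3 -> L2[3][1]=5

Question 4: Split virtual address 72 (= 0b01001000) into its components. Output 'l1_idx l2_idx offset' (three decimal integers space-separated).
Answer: 2 1 0

Derivation:
vaddr = 72 = 0b01001000
  top 3 bits -> l1_idx = 2
  next 2 bits -> l2_idx = 1
  bottom 3 bits -> offset = 0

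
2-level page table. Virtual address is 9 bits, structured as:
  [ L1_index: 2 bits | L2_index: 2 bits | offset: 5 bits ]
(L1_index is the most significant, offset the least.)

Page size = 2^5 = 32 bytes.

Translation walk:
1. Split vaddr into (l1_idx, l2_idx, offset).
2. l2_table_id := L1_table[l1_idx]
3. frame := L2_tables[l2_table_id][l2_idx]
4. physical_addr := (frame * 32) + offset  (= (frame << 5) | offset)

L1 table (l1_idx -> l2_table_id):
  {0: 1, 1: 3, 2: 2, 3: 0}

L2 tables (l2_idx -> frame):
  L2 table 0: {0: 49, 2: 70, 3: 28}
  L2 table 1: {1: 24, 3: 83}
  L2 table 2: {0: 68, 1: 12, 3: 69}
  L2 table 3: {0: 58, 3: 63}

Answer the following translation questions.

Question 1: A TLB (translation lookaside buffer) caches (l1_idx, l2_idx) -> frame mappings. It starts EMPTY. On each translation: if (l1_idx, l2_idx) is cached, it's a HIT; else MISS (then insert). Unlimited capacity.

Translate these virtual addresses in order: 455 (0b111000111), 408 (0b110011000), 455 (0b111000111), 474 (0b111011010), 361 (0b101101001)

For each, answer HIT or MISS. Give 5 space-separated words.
Answer: MISS MISS HIT HIT MISS

Derivation:
vaddr=455: (3,2) not in TLB -> MISS, insert
vaddr=408: (3,0) not in TLB -> MISS, insert
vaddr=455: (3,2) in TLB -> HIT
vaddr=474: (3,2) in TLB -> HIT
vaddr=361: (2,3) not in TLB -> MISS, insert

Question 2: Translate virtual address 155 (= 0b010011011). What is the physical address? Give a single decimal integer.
vaddr = 155 = 0b010011011
Split: l1_idx=1, l2_idx=0, offset=27
L1[1] = 3
L2[3][0] = 58
paddr = 58 * 32 + 27 = 1883

Answer: 1883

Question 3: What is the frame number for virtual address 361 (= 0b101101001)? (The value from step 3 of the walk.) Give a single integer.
vaddr = 361: l1_idx=2, l2_idx=3
L1[2] = 2; L2[2][3] = 69

Answer: 69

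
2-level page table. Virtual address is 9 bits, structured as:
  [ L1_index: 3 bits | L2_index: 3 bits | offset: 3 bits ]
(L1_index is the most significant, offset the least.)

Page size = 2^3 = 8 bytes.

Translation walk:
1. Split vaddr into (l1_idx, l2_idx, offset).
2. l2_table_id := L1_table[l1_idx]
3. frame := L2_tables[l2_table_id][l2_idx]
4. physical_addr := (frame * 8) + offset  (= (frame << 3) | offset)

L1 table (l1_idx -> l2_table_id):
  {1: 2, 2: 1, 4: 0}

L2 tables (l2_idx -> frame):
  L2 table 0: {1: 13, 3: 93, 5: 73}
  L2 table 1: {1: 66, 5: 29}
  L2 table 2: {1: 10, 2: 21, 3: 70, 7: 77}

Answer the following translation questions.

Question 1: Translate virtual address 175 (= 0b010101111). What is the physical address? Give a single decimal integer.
Answer: 239

Derivation:
vaddr = 175 = 0b010101111
Split: l1_idx=2, l2_idx=5, offset=7
L1[2] = 1
L2[1][5] = 29
paddr = 29 * 8 + 7 = 239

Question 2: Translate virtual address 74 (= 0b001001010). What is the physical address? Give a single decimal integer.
Answer: 82

Derivation:
vaddr = 74 = 0b001001010
Split: l1_idx=1, l2_idx=1, offset=2
L1[1] = 2
L2[2][1] = 10
paddr = 10 * 8 + 2 = 82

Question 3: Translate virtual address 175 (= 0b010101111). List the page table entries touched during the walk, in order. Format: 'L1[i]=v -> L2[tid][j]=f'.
vaddr = 175 = 0b010101111
Split: l1_idx=2, l2_idx=5, offset=7

Answer: L1[2]=1 -> L2[1][5]=29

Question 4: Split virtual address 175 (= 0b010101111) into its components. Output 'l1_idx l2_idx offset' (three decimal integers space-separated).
vaddr = 175 = 0b010101111
  top 3 bits -> l1_idx = 2
  next 3 bits -> l2_idx = 5
  bottom 3 bits -> offset = 7

Answer: 2 5 7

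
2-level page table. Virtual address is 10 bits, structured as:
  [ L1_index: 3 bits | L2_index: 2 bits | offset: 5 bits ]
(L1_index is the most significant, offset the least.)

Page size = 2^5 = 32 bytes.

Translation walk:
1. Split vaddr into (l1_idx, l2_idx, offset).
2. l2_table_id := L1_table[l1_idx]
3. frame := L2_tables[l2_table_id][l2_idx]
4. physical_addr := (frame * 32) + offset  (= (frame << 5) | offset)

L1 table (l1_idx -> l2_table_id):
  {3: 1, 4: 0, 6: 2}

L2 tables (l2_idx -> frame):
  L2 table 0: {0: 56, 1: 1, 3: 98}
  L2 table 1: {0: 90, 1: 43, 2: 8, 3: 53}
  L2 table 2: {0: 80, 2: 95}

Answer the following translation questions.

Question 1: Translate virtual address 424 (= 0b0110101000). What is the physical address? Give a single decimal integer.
vaddr = 424 = 0b0110101000
Split: l1_idx=3, l2_idx=1, offset=8
L1[3] = 1
L2[1][1] = 43
paddr = 43 * 32 + 8 = 1384

Answer: 1384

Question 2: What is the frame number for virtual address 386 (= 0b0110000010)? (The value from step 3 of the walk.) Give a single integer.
Answer: 90

Derivation:
vaddr = 386: l1_idx=3, l2_idx=0
L1[3] = 1; L2[1][0] = 90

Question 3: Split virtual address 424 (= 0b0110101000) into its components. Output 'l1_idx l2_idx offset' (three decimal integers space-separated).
vaddr = 424 = 0b0110101000
  top 3 bits -> l1_idx = 3
  next 2 bits -> l2_idx = 1
  bottom 5 bits -> offset = 8

Answer: 3 1 8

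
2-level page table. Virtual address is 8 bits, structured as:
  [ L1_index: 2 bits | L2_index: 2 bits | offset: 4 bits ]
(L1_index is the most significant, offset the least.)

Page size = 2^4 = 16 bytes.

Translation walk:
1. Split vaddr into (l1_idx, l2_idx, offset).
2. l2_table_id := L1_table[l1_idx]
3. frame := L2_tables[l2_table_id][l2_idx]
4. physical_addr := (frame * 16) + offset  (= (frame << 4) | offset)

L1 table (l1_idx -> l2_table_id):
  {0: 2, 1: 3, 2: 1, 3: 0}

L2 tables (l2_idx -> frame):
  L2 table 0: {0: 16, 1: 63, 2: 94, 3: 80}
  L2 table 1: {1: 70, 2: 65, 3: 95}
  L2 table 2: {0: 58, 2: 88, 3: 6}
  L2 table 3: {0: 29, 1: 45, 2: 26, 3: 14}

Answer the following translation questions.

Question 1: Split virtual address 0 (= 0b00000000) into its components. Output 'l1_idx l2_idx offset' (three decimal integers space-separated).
Answer: 0 0 0

Derivation:
vaddr = 0 = 0b00000000
  top 2 bits -> l1_idx = 0
  next 2 bits -> l2_idx = 0
  bottom 4 bits -> offset = 0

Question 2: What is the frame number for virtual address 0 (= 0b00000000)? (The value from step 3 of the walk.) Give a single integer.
Answer: 58

Derivation:
vaddr = 0: l1_idx=0, l2_idx=0
L1[0] = 2; L2[2][0] = 58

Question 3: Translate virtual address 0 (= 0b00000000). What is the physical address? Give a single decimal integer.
Answer: 928

Derivation:
vaddr = 0 = 0b00000000
Split: l1_idx=0, l2_idx=0, offset=0
L1[0] = 2
L2[2][0] = 58
paddr = 58 * 16 + 0 = 928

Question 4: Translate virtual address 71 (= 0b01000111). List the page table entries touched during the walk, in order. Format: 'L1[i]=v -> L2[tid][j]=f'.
vaddr = 71 = 0b01000111
Split: l1_idx=1, l2_idx=0, offset=7

Answer: L1[1]=3 -> L2[3][0]=29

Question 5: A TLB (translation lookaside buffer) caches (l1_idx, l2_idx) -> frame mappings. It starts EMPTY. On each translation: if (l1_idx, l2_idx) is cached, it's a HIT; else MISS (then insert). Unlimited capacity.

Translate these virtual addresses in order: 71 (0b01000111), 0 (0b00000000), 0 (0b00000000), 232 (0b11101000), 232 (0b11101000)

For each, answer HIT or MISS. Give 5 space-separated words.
vaddr=71: (1,0) not in TLB -> MISS, insert
vaddr=0: (0,0) not in TLB -> MISS, insert
vaddr=0: (0,0) in TLB -> HIT
vaddr=232: (3,2) not in TLB -> MISS, insert
vaddr=232: (3,2) in TLB -> HIT

Answer: MISS MISS HIT MISS HIT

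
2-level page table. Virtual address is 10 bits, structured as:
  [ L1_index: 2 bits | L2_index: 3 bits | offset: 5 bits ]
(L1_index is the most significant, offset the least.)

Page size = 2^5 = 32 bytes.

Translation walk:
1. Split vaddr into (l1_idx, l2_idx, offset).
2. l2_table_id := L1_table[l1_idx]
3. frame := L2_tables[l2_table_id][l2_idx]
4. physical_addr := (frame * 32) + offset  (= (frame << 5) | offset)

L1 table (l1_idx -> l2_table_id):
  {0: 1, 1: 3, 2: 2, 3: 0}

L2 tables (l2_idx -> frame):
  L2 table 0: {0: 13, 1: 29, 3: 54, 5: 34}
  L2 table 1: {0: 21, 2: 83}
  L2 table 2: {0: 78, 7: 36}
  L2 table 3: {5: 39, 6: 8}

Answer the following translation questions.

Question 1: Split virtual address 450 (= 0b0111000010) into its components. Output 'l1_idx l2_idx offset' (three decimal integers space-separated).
Answer: 1 6 2

Derivation:
vaddr = 450 = 0b0111000010
  top 2 bits -> l1_idx = 1
  next 3 bits -> l2_idx = 6
  bottom 5 bits -> offset = 2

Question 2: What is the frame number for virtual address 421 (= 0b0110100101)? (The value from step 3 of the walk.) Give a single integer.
vaddr = 421: l1_idx=1, l2_idx=5
L1[1] = 3; L2[3][5] = 39

Answer: 39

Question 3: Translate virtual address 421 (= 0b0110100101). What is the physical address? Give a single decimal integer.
vaddr = 421 = 0b0110100101
Split: l1_idx=1, l2_idx=5, offset=5
L1[1] = 3
L2[3][5] = 39
paddr = 39 * 32 + 5 = 1253

Answer: 1253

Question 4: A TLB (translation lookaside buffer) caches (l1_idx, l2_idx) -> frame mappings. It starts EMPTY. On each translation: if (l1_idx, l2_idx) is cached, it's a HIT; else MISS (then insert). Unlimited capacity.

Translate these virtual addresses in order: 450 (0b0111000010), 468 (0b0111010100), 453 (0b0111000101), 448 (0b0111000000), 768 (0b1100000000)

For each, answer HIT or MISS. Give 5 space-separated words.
Answer: MISS HIT HIT HIT MISS

Derivation:
vaddr=450: (1,6) not in TLB -> MISS, insert
vaddr=468: (1,6) in TLB -> HIT
vaddr=453: (1,6) in TLB -> HIT
vaddr=448: (1,6) in TLB -> HIT
vaddr=768: (3,0) not in TLB -> MISS, insert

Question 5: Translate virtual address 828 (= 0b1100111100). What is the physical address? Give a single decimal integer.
vaddr = 828 = 0b1100111100
Split: l1_idx=3, l2_idx=1, offset=28
L1[3] = 0
L2[0][1] = 29
paddr = 29 * 32 + 28 = 956

Answer: 956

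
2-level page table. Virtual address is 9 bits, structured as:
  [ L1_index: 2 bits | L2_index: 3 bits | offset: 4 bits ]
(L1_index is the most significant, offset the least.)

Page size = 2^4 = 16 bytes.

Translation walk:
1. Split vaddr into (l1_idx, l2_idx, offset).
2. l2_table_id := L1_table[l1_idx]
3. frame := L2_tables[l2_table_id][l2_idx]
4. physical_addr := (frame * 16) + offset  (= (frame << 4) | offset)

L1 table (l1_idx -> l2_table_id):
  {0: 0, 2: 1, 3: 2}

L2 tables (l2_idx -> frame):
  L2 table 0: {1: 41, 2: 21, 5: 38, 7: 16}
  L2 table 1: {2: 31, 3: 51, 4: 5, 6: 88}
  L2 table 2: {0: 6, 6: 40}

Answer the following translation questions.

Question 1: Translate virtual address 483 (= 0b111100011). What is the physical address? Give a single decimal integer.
vaddr = 483 = 0b111100011
Split: l1_idx=3, l2_idx=6, offset=3
L1[3] = 2
L2[2][6] = 40
paddr = 40 * 16 + 3 = 643

Answer: 643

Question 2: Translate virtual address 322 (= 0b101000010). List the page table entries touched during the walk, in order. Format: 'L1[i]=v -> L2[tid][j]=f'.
Answer: L1[2]=1 -> L2[1][4]=5

Derivation:
vaddr = 322 = 0b101000010
Split: l1_idx=2, l2_idx=4, offset=2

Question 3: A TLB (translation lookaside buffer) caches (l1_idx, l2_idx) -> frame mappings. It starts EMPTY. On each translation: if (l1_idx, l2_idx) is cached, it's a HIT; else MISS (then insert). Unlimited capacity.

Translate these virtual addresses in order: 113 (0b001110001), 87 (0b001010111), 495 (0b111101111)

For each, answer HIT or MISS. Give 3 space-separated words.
Answer: MISS MISS MISS

Derivation:
vaddr=113: (0,7) not in TLB -> MISS, insert
vaddr=87: (0,5) not in TLB -> MISS, insert
vaddr=495: (3,6) not in TLB -> MISS, insert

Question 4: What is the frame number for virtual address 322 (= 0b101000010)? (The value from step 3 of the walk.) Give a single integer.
vaddr = 322: l1_idx=2, l2_idx=4
L1[2] = 1; L2[1][4] = 5

Answer: 5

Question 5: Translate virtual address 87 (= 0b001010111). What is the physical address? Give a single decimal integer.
Answer: 615

Derivation:
vaddr = 87 = 0b001010111
Split: l1_idx=0, l2_idx=5, offset=7
L1[0] = 0
L2[0][5] = 38
paddr = 38 * 16 + 7 = 615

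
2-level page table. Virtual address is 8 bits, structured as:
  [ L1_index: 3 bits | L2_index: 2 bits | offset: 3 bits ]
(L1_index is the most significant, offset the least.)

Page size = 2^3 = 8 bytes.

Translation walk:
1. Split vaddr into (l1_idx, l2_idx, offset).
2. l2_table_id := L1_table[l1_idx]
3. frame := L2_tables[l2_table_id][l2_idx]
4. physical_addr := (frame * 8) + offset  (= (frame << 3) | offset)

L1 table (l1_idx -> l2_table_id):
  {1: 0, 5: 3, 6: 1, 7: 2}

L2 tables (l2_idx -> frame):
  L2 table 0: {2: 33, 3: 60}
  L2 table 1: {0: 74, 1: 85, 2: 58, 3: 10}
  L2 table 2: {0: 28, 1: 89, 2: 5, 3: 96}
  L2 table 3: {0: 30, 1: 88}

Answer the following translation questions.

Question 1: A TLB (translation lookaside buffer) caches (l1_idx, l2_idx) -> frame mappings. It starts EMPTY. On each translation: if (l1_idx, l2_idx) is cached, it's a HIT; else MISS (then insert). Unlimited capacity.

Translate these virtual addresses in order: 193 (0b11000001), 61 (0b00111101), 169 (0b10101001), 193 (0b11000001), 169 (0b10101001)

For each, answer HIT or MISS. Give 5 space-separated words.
Answer: MISS MISS MISS HIT HIT

Derivation:
vaddr=193: (6,0) not in TLB -> MISS, insert
vaddr=61: (1,3) not in TLB -> MISS, insert
vaddr=169: (5,1) not in TLB -> MISS, insert
vaddr=193: (6,0) in TLB -> HIT
vaddr=169: (5,1) in TLB -> HIT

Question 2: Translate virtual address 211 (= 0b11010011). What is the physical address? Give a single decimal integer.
Answer: 467

Derivation:
vaddr = 211 = 0b11010011
Split: l1_idx=6, l2_idx=2, offset=3
L1[6] = 1
L2[1][2] = 58
paddr = 58 * 8 + 3 = 467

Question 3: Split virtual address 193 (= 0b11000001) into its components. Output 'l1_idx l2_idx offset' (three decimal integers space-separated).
Answer: 6 0 1

Derivation:
vaddr = 193 = 0b11000001
  top 3 bits -> l1_idx = 6
  next 2 bits -> l2_idx = 0
  bottom 3 bits -> offset = 1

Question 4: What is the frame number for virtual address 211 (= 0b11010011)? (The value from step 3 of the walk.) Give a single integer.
Answer: 58

Derivation:
vaddr = 211: l1_idx=6, l2_idx=2
L1[6] = 1; L2[1][2] = 58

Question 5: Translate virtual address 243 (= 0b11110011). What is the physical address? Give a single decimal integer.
vaddr = 243 = 0b11110011
Split: l1_idx=7, l2_idx=2, offset=3
L1[7] = 2
L2[2][2] = 5
paddr = 5 * 8 + 3 = 43

Answer: 43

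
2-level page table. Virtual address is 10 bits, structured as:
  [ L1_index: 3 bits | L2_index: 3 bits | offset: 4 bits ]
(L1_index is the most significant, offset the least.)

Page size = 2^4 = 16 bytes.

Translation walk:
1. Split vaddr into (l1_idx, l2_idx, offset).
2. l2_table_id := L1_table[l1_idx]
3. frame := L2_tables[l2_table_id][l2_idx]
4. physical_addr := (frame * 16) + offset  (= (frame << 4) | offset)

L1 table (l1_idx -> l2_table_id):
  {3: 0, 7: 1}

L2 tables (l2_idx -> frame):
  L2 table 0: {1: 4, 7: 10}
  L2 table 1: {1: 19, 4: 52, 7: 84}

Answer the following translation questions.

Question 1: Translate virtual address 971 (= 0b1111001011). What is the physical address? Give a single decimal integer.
vaddr = 971 = 0b1111001011
Split: l1_idx=7, l2_idx=4, offset=11
L1[7] = 1
L2[1][4] = 52
paddr = 52 * 16 + 11 = 843

Answer: 843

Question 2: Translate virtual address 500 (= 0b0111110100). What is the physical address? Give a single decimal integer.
vaddr = 500 = 0b0111110100
Split: l1_idx=3, l2_idx=7, offset=4
L1[3] = 0
L2[0][7] = 10
paddr = 10 * 16 + 4 = 164

Answer: 164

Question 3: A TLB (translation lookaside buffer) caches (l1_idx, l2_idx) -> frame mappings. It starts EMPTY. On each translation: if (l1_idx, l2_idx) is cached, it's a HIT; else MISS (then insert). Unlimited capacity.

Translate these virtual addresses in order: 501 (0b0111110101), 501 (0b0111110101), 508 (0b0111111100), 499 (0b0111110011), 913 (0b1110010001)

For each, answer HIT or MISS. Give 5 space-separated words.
vaddr=501: (3,7) not in TLB -> MISS, insert
vaddr=501: (3,7) in TLB -> HIT
vaddr=508: (3,7) in TLB -> HIT
vaddr=499: (3,7) in TLB -> HIT
vaddr=913: (7,1) not in TLB -> MISS, insert

Answer: MISS HIT HIT HIT MISS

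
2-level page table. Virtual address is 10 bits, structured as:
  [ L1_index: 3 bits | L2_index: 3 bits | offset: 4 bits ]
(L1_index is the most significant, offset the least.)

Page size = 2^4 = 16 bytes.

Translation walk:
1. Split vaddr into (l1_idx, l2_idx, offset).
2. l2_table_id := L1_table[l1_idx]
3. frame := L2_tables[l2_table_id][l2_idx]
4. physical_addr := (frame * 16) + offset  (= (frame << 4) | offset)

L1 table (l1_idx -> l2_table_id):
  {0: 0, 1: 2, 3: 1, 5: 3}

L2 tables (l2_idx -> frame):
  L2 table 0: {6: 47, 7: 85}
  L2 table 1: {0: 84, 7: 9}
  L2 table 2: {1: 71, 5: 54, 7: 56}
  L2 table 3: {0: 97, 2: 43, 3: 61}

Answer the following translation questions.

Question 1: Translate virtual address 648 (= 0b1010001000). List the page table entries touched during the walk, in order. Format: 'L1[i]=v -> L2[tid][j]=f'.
vaddr = 648 = 0b1010001000
Split: l1_idx=5, l2_idx=0, offset=8

Answer: L1[5]=3 -> L2[3][0]=97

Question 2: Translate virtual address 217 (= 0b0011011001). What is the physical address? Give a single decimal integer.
vaddr = 217 = 0b0011011001
Split: l1_idx=1, l2_idx=5, offset=9
L1[1] = 2
L2[2][5] = 54
paddr = 54 * 16 + 9 = 873

Answer: 873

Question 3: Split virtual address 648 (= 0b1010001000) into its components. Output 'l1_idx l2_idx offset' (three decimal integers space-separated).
vaddr = 648 = 0b1010001000
  top 3 bits -> l1_idx = 5
  next 3 bits -> l2_idx = 0
  bottom 4 bits -> offset = 8

Answer: 5 0 8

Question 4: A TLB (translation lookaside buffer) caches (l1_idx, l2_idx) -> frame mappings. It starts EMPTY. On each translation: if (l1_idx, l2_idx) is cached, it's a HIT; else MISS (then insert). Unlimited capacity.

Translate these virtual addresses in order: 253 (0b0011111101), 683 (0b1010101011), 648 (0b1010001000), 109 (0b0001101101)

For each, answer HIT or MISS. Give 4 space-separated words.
Answer: MISS MISS MISS MISS

Derivation:
vaddr=253: (1,7) not in TLB -> MISS, insert
vaddr=683: (5,2) not in TLB -> MISS, insert
vaddr=648: (5,0) not in TLB -> MISS, insert
vaddr=109: (0,6) not in TLB -> MISS, insert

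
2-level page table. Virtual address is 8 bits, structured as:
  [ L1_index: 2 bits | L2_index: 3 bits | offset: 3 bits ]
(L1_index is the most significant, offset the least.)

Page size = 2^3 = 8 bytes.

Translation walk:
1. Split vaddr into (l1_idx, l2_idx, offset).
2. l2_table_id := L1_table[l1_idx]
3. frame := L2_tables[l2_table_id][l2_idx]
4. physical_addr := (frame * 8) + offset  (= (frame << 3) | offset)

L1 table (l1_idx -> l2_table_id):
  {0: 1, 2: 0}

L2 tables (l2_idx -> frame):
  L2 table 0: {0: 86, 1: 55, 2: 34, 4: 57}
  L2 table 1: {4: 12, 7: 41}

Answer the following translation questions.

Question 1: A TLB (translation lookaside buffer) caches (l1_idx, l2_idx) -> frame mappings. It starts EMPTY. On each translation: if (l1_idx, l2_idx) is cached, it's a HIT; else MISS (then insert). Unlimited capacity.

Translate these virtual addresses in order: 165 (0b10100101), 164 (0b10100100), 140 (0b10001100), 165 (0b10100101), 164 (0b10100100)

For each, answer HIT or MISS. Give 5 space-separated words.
vaddr=165: (2,4) not in TLB -> MISS, insert
vaddr=164: (2,4) in TLB -> HIT
vaddr=140: (2,1) not in TLB -> MISS, insert
vaddr=165: (2,4) in TLB -> HIT
vaddr=164: (2,4) in TLB -> HIT

Answer: MISS HIT MISS HIT HIT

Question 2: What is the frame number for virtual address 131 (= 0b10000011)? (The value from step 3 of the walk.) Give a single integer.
Answer: 86

Derivation:
vaddr = 131: l1_idx=2, l2_idx=0
L1[2] = 0; L2[0][0] = 86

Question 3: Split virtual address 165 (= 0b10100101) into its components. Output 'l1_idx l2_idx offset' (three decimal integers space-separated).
Answer: 2 4 5

Derivation:
vaddr = 165 = 0b10100101
  top 2 bits -> l1_idx = 2
  next 3 bits -> l2_idx = 4
  bottom 3 bits -> offset = 5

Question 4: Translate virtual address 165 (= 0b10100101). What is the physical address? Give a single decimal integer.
vaddr = 165 = 0b10100101
Split: l1_idx=2, l2_idx=4, offset=5
L1[2] = 0
L2[0][4] = 57
paddr = 57 * 8 + 5 = 461

Answer: 461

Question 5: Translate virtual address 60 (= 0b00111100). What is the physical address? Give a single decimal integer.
vaddr = 60 = 0b00111100
Split: l1_idx=0, l2_idx=7, offset=4
L1[0] = 1
L2[1][7] = 41
paddr = 41 * 8 + 4 = 332

Answer: 332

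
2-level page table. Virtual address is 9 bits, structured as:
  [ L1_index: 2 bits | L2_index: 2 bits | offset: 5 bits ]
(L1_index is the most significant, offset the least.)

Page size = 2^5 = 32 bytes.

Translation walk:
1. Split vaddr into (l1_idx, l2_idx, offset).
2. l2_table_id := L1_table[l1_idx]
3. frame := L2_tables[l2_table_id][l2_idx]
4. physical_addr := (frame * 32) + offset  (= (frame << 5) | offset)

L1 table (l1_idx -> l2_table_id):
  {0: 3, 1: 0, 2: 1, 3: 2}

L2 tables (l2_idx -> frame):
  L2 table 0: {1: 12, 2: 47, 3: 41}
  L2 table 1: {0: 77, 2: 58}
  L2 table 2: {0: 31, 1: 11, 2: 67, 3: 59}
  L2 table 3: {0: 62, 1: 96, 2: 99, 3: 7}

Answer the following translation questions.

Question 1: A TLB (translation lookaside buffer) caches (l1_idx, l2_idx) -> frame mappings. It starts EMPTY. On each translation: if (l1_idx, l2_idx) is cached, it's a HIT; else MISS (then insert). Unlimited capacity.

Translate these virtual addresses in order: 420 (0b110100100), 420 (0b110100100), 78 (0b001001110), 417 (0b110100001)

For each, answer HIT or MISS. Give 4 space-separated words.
vaddr=420: (3,1) not in TLB -> MISS, insert
vaddr=420: (3,1) in TLB -> HIT
vaddr=78: (0,2) not in TLB -> MISS, insert
vaddr=417: (3,1) in TLB -> HIT

Answer: MISS HIT MISS HIT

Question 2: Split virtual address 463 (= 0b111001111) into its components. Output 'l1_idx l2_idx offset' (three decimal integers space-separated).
Answer: 3 2 15

Derivation:
vaddr = 463 = 0b111001111
  top 2 bits -> l1_idx = 3
  next 2 bits -> l2_idx = 2
  bottom 5 bits -> offset = 15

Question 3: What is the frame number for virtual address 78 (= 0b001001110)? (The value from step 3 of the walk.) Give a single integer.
Answer: 99

Derivation:
vaddr = 78: l1_idx=0, l2_idx=2
L1[0] = 3; L2[3][2] = 99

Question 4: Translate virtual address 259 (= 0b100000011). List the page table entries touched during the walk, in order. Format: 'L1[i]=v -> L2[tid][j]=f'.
Answer: L1[2]=1 -> L2[1][0]=77

Derivation:
vaddr = 259 = 0b100000011
Split: l1_idx=2, l2_idx=0, offset=3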